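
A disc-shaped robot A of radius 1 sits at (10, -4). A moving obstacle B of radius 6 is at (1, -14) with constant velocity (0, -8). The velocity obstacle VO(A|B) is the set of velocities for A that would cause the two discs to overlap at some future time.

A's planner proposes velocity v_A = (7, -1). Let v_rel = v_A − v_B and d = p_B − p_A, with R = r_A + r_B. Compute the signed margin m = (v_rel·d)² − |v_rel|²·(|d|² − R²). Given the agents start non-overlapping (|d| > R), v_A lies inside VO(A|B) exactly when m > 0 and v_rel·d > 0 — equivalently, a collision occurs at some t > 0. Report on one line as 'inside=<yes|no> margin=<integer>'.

d = (-9, -10),  |d|² = 181;  R = 1+6 = 7,  c = 181−7² = 132
v_rel = (7, 7),  |v_rel|² = 98;  v_rel·d = (7)·(-9) + (7)·(-10) = -133
98·t² + 266·t + 132 = 0  ⇒  m = (-133)² − 98·132 = 4753
m = 4753 > 0,  v_rel·d = -133 < 0  ⇒  outside

inside=no margin=4753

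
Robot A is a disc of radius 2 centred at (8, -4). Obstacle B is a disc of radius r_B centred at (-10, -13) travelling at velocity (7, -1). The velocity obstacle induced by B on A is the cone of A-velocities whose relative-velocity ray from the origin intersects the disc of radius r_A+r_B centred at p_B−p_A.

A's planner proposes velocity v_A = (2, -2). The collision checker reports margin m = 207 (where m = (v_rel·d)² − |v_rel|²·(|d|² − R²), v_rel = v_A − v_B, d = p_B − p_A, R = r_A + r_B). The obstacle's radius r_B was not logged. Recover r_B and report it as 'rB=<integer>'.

m = 207
d = (-18, -9);  v_rel = (-5, -1),  |v_rel|² = 26
v_rel×d = (-5)·(-9) − (-1)·(-18) = 27
since m = R²·26 − 27²:  R² = (729 + 207) / 26 = 36
R = √36 = 6  ⇒  r_B = 6 − 2 = 4

rB=4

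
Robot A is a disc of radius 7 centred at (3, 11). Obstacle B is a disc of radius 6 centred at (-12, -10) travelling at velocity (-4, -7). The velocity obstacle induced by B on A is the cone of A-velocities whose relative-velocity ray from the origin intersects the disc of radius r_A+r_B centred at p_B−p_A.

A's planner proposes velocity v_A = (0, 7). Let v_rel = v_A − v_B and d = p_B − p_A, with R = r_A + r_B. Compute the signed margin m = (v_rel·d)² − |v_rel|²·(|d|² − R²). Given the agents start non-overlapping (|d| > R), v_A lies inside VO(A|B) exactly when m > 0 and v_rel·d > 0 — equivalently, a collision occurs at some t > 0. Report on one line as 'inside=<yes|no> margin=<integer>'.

d = (-15, -21),  |d|² = 666;  R = 7+6 = 13,  c = 666−13² = 497
v_rel = (4, 14),  |v_rel|² = 212;  v_rel·d = (4)·(-15) + (14)·(-21) = -354
212·t² + 708·t + 497 = 0  ⇒  m = (-354)² − 212·497 = 19952
m = 19952 > 0,  v_rel·d = -354 < 0  ⇒  outside

inside=no margin=19952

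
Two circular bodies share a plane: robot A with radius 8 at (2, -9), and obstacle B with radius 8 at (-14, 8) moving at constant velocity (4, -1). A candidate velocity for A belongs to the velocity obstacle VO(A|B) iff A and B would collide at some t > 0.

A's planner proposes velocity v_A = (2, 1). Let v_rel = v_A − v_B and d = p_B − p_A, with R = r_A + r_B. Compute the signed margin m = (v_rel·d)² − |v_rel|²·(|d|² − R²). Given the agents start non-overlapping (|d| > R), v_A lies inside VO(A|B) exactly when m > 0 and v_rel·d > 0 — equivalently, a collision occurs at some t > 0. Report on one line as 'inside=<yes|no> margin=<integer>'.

d = (-16, 17),  |d|² = 545;  R = 8+8 = 16,  c = 545−16² = 289
v_rel = (-2, 2),  |v_rel|² = 8;  v_rel·d = (-2)·(-16) + (2)·(17) = 66
8·t² − 132·t + 289 = 0  ⇒  m = 66² − 8·289 = 2044
m = 2044 > 0,  v_rel·d = 66 > 0  ⇒  inside

inside=yes margin=2044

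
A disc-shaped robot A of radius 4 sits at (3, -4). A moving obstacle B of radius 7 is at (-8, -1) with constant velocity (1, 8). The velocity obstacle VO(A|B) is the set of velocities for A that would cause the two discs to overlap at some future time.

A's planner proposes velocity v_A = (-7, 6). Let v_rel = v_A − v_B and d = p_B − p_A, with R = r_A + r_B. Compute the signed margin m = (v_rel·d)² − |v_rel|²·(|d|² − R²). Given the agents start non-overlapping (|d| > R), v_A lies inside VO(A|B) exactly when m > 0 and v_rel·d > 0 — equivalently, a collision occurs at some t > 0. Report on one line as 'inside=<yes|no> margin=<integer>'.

d = (-11, 3),  |d|² = 130;  R = 4+7 = 11,  c = 130−11² = 9
v_rel = (-8, -2),  |v_rel|² = 68;  v_rel·d = (-8)·(-11) + (-2)·(3) = 82
68·t² − 164·t + 9 = 0  ⇒  m = 82² − 68·9 = 6112
m = 6112 > 0,  v_rel·d = 82 > 0  ⇒  inside

inside=yes margin=6112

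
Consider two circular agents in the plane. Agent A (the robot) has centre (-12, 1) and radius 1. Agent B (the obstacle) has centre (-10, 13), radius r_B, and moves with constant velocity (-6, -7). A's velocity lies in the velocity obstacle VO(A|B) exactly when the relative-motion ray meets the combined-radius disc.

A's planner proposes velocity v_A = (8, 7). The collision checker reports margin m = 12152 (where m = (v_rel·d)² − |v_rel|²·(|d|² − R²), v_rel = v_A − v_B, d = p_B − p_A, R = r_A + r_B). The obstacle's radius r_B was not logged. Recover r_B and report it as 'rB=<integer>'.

m = 12152
d = (2, 12);  v_rel = (14, 14),  |v_rel|² = 392
v_rel×d = (14)·(12) − (14)·(2) = 140
since m = R²·392 − 140²:  R² = (19600 + 12152) / 392 = 81
R = √81 = 9  ⇒  r_B = 9 − 1 = 8

rB=8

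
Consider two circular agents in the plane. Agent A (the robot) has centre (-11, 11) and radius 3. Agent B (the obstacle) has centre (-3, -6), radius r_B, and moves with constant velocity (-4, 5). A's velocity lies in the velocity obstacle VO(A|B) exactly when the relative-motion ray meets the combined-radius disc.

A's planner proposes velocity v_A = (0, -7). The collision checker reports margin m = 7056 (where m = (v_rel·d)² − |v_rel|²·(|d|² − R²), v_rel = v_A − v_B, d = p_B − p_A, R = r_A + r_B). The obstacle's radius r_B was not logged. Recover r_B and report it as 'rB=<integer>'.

m = 7056
d = (8, -17);  v_rel = (4, -12),  |v_rel|² = 160
v_rel×d = (4)·(-17) − (-12)·(8) = 28
since m = R²·160 − 28²:  R² = (784 + 7056) / 160 = 49
R = √49 = 7  ⇒  r_B = 7 − 3 = 4

rB=4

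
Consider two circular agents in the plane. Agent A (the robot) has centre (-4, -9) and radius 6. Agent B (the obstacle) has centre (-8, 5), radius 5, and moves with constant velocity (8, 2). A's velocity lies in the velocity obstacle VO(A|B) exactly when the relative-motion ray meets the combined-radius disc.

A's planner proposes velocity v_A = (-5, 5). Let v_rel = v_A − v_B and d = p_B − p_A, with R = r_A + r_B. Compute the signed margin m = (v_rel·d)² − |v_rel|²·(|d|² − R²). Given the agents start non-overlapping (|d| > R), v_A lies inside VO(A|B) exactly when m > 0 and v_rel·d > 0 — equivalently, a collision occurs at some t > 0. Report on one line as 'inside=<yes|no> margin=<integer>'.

d = (-4, 14),  |d|² = 212;  R = 6+5 = 11,  c = 212−11² = 91
v_rel = (-13, 3),  |v_rel|² = 178;  v_rel·d = (-13)·(-4) + (3)·(14) = 94
178·t² − 188·t + 91 = 0  ⇒  m = 94² − 178·91 = -7362
m = -7362 < 0,  v_rel·d = 94 > 0  ⇒  outside

inside=no margin=-7362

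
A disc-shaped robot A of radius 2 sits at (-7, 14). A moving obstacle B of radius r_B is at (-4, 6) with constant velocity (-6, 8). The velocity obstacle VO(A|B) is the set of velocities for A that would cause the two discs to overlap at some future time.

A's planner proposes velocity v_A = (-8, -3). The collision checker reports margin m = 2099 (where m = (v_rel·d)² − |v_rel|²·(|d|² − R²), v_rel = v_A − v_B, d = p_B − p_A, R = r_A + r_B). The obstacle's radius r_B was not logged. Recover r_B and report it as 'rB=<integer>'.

m = 2099
d = (3, -8);  v_rel = (-2, -11),  |v_rel|² = 125
v_rel×d = (-2)·(-8) − (-11)·(3) = 49
since m = R²·125 − 49²:  R² = (2401 + 2099) / 125 = 36
R = √36 = 6  ⇒  r_B = 6 − 2 = 4

rB=4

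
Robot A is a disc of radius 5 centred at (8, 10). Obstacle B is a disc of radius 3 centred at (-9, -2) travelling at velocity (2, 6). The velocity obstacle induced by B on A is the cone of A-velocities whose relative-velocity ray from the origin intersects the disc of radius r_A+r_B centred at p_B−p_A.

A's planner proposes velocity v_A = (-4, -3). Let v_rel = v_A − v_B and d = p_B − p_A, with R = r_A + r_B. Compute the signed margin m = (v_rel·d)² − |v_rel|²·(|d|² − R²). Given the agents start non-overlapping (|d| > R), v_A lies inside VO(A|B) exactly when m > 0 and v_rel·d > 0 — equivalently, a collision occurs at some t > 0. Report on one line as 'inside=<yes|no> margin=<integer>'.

d = (-17, -12),  |d|² = 433;  R = 5+3 = 8,  c = 433−8² = 369
v_rel = (-6, -9),  |v_rel|² = 117;  v_rel·d = (-6)·(-17) + (-9)·(-12) = 210
117·t² − 420·t + 369 = 0  ⇒  m = 210² − 117·369 = 927
m = 927 > 0,  v_rel·d = 210 > 0  ⇒  inside

inside=yes margin=927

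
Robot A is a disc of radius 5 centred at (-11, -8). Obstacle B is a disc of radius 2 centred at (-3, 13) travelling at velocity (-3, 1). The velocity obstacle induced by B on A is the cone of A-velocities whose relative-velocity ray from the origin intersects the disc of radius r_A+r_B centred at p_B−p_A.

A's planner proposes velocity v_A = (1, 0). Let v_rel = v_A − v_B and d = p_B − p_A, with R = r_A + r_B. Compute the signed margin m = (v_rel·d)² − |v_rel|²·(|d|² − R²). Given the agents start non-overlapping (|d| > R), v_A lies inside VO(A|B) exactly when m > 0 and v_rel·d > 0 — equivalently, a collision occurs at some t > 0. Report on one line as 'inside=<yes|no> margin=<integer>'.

d = (8, 21),  |d|² = 505;  R = 5+2 = 7,  c = 505−7² = 456
v_rel = (4, -1),  |v_rel|² = 17;  v_rel·d = (4)·(8) + (-1)·(21) = 11
17·t² − 22·t + 456 = 0  ⇒  m = 11² − 17·456 = -7631
m = -7631 < 0,  v_rel·d = 11 > 0  ⇒  outside

inside=no margin=-7631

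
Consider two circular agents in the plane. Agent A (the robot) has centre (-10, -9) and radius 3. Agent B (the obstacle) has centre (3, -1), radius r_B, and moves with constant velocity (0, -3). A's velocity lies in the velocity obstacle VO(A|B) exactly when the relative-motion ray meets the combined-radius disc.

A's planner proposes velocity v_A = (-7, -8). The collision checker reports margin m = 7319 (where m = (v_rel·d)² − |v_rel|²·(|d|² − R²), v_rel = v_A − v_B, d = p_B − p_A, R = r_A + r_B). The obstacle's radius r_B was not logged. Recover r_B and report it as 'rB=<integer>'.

m = 7319
d = (13, 8);  v_rel = (-7, -5),  |v_rel|² = 74
v_rel×d = (-7)·(8) − (-5)·(13) = 9
since m = R²·74 − 9²:  R² = (81 + 7319) / 74 = 100
R = √100 = 10  ⇒  r_B = 10 − 3 = 7

rB=7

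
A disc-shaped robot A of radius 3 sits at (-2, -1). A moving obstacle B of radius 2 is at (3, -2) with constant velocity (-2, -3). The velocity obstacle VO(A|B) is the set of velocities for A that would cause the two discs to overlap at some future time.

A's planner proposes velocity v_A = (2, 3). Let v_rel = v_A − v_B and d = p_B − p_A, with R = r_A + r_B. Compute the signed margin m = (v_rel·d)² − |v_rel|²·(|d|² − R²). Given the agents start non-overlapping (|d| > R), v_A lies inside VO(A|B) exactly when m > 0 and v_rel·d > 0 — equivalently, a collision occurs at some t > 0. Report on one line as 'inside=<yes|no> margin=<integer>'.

d = (5, -1),  |d|² = 26;  R = 3+2 = 5,  c = 26−5² = 1
v_rel = (4, 6),  |v_rel|² = 52;  v_rel·d = (4)·(5) + (6)·(-1) = 14
52·t² − 28·t + 1 = 0  ⇒  m = 14² − 52·1 = 144
m = 144 > 0,  v_rel·d = 14 > 0  ⇒  inside

inside=yes margin=144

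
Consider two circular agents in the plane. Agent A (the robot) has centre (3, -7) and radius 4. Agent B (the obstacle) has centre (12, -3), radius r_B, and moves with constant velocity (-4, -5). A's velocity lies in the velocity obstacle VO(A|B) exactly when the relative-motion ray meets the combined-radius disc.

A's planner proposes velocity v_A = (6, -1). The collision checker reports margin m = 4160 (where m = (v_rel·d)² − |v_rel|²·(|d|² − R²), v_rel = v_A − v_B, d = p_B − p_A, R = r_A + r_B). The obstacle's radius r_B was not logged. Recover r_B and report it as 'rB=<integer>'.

m = 4160
d = (9, 4);  v_rel = (10, 4),  |v_rel|² = 116
v_rel×d = (10)·(4) − (4)·(9) = 4
since m = R²·116 − 4²:  R² = (16 + 4160) / 116 = 36
R = √36 = 6  ⇒  r_B = 6 − 4 = 2

rB=2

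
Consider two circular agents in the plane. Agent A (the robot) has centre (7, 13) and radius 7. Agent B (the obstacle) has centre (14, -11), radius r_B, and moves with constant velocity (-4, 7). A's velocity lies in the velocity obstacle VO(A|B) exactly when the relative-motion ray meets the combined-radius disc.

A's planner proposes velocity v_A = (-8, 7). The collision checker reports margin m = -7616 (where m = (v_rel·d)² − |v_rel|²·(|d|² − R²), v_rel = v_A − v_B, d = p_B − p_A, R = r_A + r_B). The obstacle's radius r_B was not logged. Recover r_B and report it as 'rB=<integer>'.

m = -7616
d = (7, -24);  v_rel = (-4, 0),  |v_rel|² = 16
v_rel×d = (-4)·(-24) − (0)·(7) = 96
since m = R²·16 − 96²:  R² = (9216 + -7616) / 16 = 100
R = √100 = 10  ⇒  r_B = 10 − 7 = 3

rB=3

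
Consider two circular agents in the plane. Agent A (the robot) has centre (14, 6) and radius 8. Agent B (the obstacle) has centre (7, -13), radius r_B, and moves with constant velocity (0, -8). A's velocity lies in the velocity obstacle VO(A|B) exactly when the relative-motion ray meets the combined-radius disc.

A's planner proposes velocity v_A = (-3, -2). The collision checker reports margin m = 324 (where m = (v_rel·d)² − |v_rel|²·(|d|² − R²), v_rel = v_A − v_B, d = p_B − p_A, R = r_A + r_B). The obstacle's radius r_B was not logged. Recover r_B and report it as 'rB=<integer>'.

m = 324
d = (-7, -19);  v_rel = (-3, 6),  |v_rel|² = 45
v_rel×d = (-3)·(-19) − (6)·(-7) = 99
since m = R²·45 − 99²:  R² = (9801 + 324) / 45 = 225
R = √225 = 15  ⇒  r_B = 15 − 8 = 7

rB=7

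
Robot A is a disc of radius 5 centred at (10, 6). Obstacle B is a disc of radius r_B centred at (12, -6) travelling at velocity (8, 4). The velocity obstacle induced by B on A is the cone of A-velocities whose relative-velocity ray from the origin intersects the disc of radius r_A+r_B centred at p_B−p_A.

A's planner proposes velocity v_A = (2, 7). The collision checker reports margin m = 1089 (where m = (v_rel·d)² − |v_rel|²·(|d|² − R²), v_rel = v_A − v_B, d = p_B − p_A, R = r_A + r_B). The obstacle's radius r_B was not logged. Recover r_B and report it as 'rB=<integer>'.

m = 1089
d = (2, -12);  v_rel = (-6, 3),  |v_rel|² = 45
v_rel×d = (-6)·(-12) − (3)·(2) = 66
since m = R²·45 − 66²:  R² = (4356 + 1089) / 45 = 121
R = √121 = 11  ⇒  r_B = 11 − 5 = 6

rB=6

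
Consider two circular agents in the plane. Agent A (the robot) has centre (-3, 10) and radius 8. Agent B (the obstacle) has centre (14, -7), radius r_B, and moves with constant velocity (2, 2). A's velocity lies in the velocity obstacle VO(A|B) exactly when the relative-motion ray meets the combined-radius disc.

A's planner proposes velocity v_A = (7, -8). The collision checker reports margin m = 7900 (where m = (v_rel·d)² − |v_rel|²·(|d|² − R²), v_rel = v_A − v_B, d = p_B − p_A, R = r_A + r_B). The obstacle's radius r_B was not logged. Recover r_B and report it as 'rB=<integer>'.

m = 7900
d = (17, -17);  v_rel = (5, -10),  |v_rel|² = 125
v_rel×d = (5)·(-17) − (-10)·(17) = 85
since m = R²·125 − 85²:  R² = (7225 + 7900) / 125 = 121
R = √121 = 11  ⇒  r_B = 11 − 8 = 3

rB=3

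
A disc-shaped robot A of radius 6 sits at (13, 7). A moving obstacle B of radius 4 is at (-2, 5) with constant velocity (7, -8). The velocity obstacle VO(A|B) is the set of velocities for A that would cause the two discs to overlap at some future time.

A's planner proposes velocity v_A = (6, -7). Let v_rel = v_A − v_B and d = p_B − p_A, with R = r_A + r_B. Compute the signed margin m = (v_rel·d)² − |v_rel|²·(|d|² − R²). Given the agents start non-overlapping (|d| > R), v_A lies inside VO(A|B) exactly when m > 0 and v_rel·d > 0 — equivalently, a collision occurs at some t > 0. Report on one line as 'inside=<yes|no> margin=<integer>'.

d = (-15, -2),  |d|² = 229;  R = 6+4 = 10,  c = 229−10² = 129
v_rel = (-1, 1),  |v_rel|² = 2;  v_rel·d = (-1)·(-15) + (1)·(-2) = 13
2·t² − 26·t + 129 = 0  ⇒  m = 13² − 2·129 = -89
m = -89 < 0,  v_rel·d = 13 > 0  ⇒  outside

inside=no margin=-89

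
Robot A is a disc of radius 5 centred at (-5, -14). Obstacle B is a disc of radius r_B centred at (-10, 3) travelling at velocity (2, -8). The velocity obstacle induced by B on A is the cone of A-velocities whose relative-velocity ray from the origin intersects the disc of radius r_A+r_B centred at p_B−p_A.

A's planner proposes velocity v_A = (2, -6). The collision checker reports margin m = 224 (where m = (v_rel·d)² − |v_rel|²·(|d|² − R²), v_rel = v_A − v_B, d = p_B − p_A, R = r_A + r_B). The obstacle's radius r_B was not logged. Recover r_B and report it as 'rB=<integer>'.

m = 224
d = (-5, 17);  v_rel = (0, 2),  |v_rel|² = 4
v_rel×d = (0)·(17) − (2)·(-5) = 10
since m = R²·4 − 10²:  R² = (100 + 224) / 4 = 81
R = √81 = 9  ⇒  r_B = 9 − 5 = 4

rB=4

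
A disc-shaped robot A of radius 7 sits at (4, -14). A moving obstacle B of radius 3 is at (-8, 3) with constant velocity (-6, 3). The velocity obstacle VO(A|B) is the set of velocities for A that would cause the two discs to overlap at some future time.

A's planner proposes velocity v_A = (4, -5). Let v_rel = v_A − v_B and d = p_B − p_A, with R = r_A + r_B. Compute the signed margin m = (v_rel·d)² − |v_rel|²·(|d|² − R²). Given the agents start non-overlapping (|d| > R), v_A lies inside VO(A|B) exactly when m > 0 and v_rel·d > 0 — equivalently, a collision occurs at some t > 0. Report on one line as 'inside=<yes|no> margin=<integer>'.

d = (-12, 17),  |d|² = 433;  R = 7+3 = 10,  c = 433−10² = 333
v_rel = (10, -8),  |v_rel|² = 164;  v_rel·d = (10)·(-12) + (-8)·(17) = -256
164·t² + 512·t + 333 = 0  ⇒  m = (-256)² − 164·333 = 10924
m = 10924 > 0,  v_rel·d = -256 < 0  ⇒  outside

inside=no margin=10924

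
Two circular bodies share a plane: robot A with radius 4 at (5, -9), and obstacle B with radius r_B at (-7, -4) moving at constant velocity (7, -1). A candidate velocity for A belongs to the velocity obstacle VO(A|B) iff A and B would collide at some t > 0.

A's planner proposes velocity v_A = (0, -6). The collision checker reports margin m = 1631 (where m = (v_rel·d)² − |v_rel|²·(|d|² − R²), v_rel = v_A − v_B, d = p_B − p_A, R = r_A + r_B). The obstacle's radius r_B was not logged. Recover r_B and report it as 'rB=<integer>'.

m = 1631
d = (-12, 5);  v_rel = (-7, -5),  |v_rel|² = 74
v_rel×d = (-7)·(5) − (-5)·(-12) = -95
since m = R²·74 − (-95)²:  R² = (9025 + 1631) / 74 = 144
R = √144 = 12  ⇒  r_B = 12 − 4 = 8

rB=8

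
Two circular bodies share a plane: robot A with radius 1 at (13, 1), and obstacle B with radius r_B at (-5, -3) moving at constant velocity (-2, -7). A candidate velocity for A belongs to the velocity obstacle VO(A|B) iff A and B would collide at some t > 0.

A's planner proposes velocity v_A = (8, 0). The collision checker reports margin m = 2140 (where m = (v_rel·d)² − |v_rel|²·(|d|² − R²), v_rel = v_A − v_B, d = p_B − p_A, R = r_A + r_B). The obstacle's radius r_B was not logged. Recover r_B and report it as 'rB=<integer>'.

m = 2140
d = (-18, -4);  v_rel = (10, 7),  |v_rel|² = 149
v_rel×d = (10)·(-4) − (7)·(-18) = 86
since m = R²·149 − 86²:  R² = (7396 + 2140) / 149 = 64
R = √64 = 8  ⇒  r_B = 8 − 1 = 7

rB=7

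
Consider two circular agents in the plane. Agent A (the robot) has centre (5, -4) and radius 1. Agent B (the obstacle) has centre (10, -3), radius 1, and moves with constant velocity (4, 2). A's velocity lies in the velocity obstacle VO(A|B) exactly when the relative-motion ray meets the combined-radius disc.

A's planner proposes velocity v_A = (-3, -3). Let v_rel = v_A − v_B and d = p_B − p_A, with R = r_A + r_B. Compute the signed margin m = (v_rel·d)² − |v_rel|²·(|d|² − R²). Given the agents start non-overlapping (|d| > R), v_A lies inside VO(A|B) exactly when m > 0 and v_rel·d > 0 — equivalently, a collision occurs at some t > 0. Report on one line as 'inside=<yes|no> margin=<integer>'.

d = (5, 1),  |d|² = 26;  R = 1+1 = 2,  c = 26−2² = 22
v_rel = (-7, -5),  |v_rel|² = 74;  v_rel·d = (-7)·(5) + (-5)·(1) = -40
74·t² + 80·t + 22 = 0  ⇒  m = (-40)² − 74·22 = -28
m = -28 < 0,  v_rel·d = -40 < 0  ⇒  outside

inside=no margin=-28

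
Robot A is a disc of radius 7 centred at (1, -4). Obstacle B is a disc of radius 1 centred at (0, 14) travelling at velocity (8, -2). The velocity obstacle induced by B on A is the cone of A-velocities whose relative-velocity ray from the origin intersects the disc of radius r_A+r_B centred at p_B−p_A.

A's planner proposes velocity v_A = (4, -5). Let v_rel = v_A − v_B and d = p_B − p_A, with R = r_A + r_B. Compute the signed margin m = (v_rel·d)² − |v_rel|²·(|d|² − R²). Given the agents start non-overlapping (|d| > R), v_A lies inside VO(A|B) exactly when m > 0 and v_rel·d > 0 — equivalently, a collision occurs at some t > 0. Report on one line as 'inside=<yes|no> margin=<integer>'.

d = (-1, 18),  |d|² = 325;  R = 7+1 = 8,  c = 325−8² = 261
v_rel = (-4, -3),  |v_rel|² = 25;  v_rel·d = (-4)·(-1) + (-3)·(18) = -50
25·t² + 100·t + 261 = 0  ⇒  m = (-50)² − 25·261 = -4025
m = -4025 < 0,  v_rel·d = -50 < 0  ⇒  outside

inside=no margin=-4025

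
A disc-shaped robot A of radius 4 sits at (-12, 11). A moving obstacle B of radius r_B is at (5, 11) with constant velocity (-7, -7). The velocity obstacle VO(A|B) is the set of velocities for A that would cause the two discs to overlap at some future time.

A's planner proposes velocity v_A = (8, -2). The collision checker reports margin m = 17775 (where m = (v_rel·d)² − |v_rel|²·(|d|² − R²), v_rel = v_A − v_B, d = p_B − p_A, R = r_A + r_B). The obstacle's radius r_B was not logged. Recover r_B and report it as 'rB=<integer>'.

m = 17775
d = (17, 0);  v_rel = (15, 5),  |v_rel|² = 250
v_rel×d = (15)·(0) − (5)·(17) = -85
since m = R²·250 − (-85)²:  R² = (7225 + 17775) / 250 = 100
R = √100 = 10  ⇒  r_B = 10 − 4 = 6

rB=6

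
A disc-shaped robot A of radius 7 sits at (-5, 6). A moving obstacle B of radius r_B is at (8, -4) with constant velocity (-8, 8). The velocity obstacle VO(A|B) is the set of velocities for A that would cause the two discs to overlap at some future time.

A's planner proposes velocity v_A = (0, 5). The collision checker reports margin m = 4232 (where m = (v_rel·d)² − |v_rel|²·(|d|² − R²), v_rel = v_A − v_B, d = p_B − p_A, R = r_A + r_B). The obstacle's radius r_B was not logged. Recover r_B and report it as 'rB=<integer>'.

m = 4232
d = (13, -10);  v_rel = (8, -3),  |v_rel|² = 73
v_rel×d = (8)·(-10) − (-3)·(13) = -41
since m = R²·73 − (-41)²:  R² = (1681 + 4232) / 73 = 81
R = √81 = 9  ⇒  r_B = 9 − 7 = 2

rB=2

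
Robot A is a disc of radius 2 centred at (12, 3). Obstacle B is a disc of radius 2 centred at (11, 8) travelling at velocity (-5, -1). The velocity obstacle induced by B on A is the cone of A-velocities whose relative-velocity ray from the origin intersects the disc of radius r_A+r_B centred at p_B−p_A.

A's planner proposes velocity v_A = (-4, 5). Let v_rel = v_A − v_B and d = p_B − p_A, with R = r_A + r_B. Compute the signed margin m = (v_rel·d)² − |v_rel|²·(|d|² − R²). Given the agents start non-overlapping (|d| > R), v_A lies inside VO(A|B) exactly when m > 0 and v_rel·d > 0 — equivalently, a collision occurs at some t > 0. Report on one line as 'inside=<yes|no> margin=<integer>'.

d = (-1, 5),  |d|² = 26;  R = 2+2 = 4,  c = 26−4² = 10
v_rel = (1, 6),  |v_rel|² = 37;  v_rel·d = (1)·(-1) + (6)·(5) = 29
37·t² − 58·t + 10 = 0  ⇒  m = 29² − 37·10 = 471
m = 471 > 0,  v_rel·d = 29 > 0  ⇒  inside

inside=yes margin=471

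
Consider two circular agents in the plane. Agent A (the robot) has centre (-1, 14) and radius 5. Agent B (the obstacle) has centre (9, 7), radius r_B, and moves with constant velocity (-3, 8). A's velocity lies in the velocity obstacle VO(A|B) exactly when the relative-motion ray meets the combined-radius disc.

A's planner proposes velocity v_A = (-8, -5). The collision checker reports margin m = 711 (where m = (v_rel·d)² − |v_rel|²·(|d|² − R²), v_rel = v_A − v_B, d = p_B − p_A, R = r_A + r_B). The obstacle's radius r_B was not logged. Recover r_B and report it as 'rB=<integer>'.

m = 711
d = (10, -7);  v_rel = (-5, -13),  |v_rel|² = 194
v_rel×d = (-5)·(-7) − (-13)·(10) = 165
since m = R²·194 − 165²:  R² = (27225 + 711) / 194 = 144
R = √144 = 12  ⇒  r_B = 12 − 5 = 7

rB=7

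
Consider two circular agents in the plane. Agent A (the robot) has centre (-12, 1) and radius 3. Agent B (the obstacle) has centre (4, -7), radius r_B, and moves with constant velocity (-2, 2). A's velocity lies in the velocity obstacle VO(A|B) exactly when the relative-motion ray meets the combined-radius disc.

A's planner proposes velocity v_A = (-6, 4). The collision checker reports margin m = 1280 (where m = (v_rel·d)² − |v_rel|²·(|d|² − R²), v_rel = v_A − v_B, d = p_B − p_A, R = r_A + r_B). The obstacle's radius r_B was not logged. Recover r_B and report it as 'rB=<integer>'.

m = 1280
d = (16, -8);  v_rel = (-4, 2),  |v_rel|² = 20
v_rel×d = (-4)·(-8) − (2)·(16) = 0
since m = R²·20 − 0²:  R² = (0 + 1280) / 20 = 64
R = √64 = 8  ⇒  r_B = 8 − 3 = 5

rB=5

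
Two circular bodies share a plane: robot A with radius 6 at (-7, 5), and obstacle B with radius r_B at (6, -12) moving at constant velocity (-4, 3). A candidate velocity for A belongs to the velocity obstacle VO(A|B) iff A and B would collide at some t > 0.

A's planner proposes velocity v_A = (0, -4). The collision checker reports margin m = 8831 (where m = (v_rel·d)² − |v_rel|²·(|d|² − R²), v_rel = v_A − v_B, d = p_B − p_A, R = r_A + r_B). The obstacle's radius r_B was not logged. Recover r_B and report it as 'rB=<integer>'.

m = 8831
d = (13, -17);  v_rel = (4, -7),  |v_rel|² = 65
v_rel×d = (4)·(-17) − (-7)·(13) = 23
since m = R²·65 − 23²:  R² = (529 + 8831) / 65 = 144
R = √144 = 12  ⇒  r_B = 12 − 6 = 6

rB=6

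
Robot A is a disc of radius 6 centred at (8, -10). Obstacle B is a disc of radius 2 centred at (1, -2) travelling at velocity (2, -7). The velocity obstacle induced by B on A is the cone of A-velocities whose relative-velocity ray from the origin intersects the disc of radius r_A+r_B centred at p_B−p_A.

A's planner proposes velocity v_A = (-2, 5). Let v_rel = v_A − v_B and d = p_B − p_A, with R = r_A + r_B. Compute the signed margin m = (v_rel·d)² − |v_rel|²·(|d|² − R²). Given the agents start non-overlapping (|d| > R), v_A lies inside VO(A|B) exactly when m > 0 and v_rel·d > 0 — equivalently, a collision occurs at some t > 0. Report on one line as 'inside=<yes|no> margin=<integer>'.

d = (-7, 8),  |d|² = 113;  R = 6+2 = 8,  c = 113−8² = 49
v_rel = (-4, 12),  |v_rel|² = 160;  v_rel·d = (-4)·(-7) + (12)·(8) = 124
160·t² − 248·t + 49 = 0  ⇒  m = 124² − 160·49 = 7536
m = 7536 > 0,  v_rel·d = 124 > 0  ⇒  inside

inside=yes margin=7536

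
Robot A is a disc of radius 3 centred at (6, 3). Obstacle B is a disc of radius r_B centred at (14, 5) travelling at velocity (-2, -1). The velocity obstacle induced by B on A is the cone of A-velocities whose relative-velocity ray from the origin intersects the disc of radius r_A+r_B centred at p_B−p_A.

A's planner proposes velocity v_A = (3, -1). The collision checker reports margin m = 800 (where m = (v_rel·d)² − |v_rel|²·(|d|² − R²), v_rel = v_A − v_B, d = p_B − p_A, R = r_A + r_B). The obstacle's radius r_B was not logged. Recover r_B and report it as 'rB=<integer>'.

m = 800
d = (8, 2);  v_rel = (5, 0),  |v_rel|² = 25
v_rel×d = (5)·(2) − (0)·(8) = 10
since m = R²·25 − 10²:  R² = (100 + 800) / 25 = 36
R = √36 = 6  ⇒  r_B = 6 − 3 = 3

rB=3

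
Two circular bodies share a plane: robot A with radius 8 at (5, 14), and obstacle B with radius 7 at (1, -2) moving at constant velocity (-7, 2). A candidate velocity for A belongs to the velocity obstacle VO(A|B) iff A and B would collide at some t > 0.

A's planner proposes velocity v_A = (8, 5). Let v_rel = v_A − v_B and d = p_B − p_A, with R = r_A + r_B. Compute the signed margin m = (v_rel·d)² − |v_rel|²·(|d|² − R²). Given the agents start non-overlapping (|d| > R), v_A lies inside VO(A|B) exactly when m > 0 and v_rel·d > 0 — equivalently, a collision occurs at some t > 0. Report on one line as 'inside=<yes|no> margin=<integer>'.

d = (-4, -16),  |d|² = 272;  R = 8+7 = 15,  c = 272−15² = 47
v_rel = (15, 3),  |v_rel|² = 234;  v_rel·d = (15)·(-4) + (3)·(-16) = -108
234·t² + 216·t + 47 = 0  ⇒  m = (-108)² − 234·47 = 666
m = 666 > 0,  v_rel·d = -108 < 0  ⇒  outside

inside=no margin=666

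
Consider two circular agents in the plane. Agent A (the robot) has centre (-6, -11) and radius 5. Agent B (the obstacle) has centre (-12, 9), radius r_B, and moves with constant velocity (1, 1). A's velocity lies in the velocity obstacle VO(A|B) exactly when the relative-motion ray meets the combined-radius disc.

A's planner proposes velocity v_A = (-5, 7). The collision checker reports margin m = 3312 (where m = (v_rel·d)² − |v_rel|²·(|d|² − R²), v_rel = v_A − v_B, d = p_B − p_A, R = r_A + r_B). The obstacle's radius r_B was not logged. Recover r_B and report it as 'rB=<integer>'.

m = 3312
d = (-6, 20);  v_rel = (-6, 6),  |v_rel|² = 72
v_rel×d = (-6)·(20) − (6)·(-6) = -84
since m = R²·72 − (-84)²:  R² = (7056 + 3312) / 72 = 144
R = √144 = 12  ⇒  r_B = 12 − 5 = 7

rB=7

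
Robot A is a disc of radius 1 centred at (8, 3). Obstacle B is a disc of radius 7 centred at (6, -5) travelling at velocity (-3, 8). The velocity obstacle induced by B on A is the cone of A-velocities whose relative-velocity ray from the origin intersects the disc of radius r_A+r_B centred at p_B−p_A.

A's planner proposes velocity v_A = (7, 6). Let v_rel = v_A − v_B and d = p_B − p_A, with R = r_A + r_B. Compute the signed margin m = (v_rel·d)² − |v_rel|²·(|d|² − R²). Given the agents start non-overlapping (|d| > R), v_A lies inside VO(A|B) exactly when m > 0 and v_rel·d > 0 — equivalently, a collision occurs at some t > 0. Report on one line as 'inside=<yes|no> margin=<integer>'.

d = (-2, -8),  |d|² = 68;  R = 1+7 = 8,  c = 68−8² = 4
v_rel = (10, -2),  |v_rel|² = 104;  v_rel·d = (10)·(-2) + (-2)·(-8) = -4
104·t² + 8·t + 4 = 0  ⇒  m = (-4)² − 104·4 = -400
m = -400 < 0,  v_rel·d = -4 < 0  ⇒  outside

inside=no margin=-400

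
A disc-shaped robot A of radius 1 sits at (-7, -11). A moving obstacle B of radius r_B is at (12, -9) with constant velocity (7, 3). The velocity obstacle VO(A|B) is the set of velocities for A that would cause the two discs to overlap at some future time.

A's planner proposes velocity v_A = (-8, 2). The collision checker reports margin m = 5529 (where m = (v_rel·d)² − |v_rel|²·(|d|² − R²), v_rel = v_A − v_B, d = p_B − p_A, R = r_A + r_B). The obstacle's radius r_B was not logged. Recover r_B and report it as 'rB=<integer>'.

m = 5529
d = (19, 2);  v_rel = (-15, -1),  |v_rel|² = 226
v_rel×d = (-15)·(2) − (-1)·(19) = -11
since m = R²·226 − (-11)²:  R² = (121 + 5529) / 226 = 25
R = √25 = 5  ⇒  r_B = 5 − 1 = 4

rB=4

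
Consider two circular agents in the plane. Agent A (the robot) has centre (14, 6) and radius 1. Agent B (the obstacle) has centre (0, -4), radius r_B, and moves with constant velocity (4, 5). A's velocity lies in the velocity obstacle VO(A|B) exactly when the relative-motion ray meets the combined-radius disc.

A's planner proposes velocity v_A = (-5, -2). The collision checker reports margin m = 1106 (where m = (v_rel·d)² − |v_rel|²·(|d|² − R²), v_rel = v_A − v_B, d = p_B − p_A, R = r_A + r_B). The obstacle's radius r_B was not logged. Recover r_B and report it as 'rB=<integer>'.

m = 1106
d = (-14, -10);  v_rel = (-9, -7),  |v_rel|² = 130
v_rel×d = (-9)·(-10) − (-7)·(-14) = -8
since m = R²·130 − (-8)²:  R² = (64 + 1106) / 130 = 9
R = √9 = 3  ⇒  r_B = 3 − 1 = 2

rB=2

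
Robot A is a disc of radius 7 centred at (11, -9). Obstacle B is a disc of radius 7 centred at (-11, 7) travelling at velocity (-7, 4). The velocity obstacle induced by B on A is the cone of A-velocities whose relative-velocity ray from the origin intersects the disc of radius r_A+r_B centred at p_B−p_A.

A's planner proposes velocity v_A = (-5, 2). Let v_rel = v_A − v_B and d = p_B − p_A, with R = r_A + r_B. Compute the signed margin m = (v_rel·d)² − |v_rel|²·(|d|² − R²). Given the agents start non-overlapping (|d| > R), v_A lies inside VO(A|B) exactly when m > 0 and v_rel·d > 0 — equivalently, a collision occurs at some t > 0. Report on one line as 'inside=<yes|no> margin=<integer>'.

d = (-22, 16),  |d|² = 740;  R = 7+7 = 14,  c = 740−14² = 544
v_rel = (2, -2),  |v_rel|² = 8;  v_rel·d = (2)·(-22) + (-2)·(16) = -76
8·t² + 152·t + 544 = 0  ⇒  m = (-76)² − 8·544 = 1424
m = 1424 > 0,  v_rel·d = -76 < 0  ⇒  outside

inside=no margin=1424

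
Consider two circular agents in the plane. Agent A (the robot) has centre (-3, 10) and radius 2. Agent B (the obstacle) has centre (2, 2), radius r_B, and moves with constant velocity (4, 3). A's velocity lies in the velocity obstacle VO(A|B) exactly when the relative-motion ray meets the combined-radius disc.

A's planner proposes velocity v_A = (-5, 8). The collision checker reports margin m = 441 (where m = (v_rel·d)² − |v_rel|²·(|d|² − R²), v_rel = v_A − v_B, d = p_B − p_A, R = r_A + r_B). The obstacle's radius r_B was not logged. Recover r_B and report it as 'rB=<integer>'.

m = 441
d = (5, -8);  v_rel = (-9, 5),  |v_rel|² = 106
v_rel×d = (-9)·(-8) − (5)·(5) = 47
since m = R²·106 − 47²:  R² = (2209 + 441) / 106 = 25
R = √25 = 5  ⇒  r_B = 5 − 2 = 3

rB=3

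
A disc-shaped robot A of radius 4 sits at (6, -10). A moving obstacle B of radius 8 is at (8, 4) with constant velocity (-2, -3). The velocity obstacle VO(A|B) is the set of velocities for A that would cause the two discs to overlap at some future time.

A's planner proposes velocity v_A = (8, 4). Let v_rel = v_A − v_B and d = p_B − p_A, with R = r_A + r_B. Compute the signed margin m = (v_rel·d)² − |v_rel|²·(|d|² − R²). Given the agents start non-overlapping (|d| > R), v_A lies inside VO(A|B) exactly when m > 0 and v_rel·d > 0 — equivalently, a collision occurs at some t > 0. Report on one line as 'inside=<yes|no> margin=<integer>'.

d = (2, 14),  |d|² = 200;  R = 4+8 = 12,  c = 200−12² = 56
v_rel = (10, 7),  |v_rel|² = 149;  v_rel·d = (10)·(2) + (7)·(14) = 118
149·t² − 236·t + 56 = 0  ⇒  m = 118² − 149·56 = 5580
m = 5580 > 0,  v_rel·d = 118 > 0  ⇒  inside

inside=yes margin=5580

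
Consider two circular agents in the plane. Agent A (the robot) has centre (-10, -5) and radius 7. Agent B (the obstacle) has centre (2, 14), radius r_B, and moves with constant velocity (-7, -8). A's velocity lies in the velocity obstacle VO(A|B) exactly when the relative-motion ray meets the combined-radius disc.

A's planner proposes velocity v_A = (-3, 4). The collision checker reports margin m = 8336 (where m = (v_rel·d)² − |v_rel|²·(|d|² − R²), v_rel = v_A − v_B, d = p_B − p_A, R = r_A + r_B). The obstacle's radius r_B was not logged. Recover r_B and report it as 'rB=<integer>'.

m = 8336
d = (12, 19);  v_rel = (4, 12),  |v_rel|² = 160
v_rel×d = (4)·(19) − (12)·(12) = -68
since m = R²·160 − (-68)²:  R² = (4624 + 8336) / 160 = 81
R = √81 = 9  ⇒  r_B = 9 − 7 = 2

rB=2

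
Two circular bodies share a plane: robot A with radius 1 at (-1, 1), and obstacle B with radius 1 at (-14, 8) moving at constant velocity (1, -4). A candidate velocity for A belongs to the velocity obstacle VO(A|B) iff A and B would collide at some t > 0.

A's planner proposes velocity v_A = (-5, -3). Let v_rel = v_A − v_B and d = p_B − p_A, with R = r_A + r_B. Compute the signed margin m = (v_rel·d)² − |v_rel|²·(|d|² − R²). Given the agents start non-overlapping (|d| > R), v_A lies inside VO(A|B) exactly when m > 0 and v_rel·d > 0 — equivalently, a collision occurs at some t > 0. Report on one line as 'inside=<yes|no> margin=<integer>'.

d = (-13, 7),  |d|² = 218;  R = 1+1 = 2,  c = 218−2² = 214
v_rel = (-6, 1),  |v_rel|² = 37;  v_rel·d = (-6)·(-13) + (1)·(7) = 85
37·t² − 170·t + 214 = 0  ⇒  m = 85² − 37·214 = -693
m = -693 < 0,  v_rel·d = 85 > 0  ⇒  outside

inside=no margin=-693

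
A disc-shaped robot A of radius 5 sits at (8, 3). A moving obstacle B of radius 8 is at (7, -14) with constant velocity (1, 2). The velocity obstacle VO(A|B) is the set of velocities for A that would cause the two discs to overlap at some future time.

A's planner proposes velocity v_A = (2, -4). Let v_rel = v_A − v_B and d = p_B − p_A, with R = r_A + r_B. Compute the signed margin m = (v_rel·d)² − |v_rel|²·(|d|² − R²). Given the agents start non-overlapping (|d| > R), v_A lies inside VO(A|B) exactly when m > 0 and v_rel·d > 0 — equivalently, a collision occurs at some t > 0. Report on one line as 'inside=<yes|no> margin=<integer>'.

d = (-1, -17),  |d|² = 290;  R = 5+8 = 13,  c = 290−13² = 121
v_rel = (1, -6),  |v_rel|² = 37;  v_rel·d = (1)·(-1) + (-6)·(-17) = 101
37·t² − 202·t + 121 = 0  ⇒  m = 101² − 37·121 = 5724
m = 5724 > 0,  v_rel·d = 101 > 0  ⇒  inside

inside=yes margin=5724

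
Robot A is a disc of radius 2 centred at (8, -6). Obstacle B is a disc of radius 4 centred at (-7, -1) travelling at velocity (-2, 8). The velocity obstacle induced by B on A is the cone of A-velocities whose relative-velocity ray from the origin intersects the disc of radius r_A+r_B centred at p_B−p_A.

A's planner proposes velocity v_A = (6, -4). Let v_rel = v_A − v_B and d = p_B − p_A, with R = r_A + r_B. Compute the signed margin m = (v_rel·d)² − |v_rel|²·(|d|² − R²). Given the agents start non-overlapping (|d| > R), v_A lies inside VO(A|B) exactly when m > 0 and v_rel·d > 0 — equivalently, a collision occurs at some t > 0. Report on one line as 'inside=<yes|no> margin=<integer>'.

d = (-15, 5),  |d|² = 250;  R = 2+4 = 6,  c = 250−6² = 214
v_rel = (8, -12),  |v_rel|² = 208;  v_rel·d = (8)·(-15) + (-12)·(5) = -180
208·t² + 360·t + 214 = 0  ⇒  m = (-180)² − 208·214 = -12112
m = -12112 < 0,  v_rel·d = -180 < 0  ⇒  outside

inside=no margin=-12112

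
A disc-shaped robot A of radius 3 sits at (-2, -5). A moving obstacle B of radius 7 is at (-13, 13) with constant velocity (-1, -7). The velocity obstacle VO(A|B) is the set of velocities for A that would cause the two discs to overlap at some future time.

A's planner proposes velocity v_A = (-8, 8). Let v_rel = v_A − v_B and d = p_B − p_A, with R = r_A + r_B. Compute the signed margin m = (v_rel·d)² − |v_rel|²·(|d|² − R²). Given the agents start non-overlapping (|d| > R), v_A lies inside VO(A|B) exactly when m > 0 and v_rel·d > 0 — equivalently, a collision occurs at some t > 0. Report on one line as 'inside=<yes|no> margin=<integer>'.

d = (-11, 18),  |d|² = 445;  R = 3+7 = 10,  c = 445−10² = 345
v_rel = (-7, 15),  |v_rel|² = 274;  v_rel·d = (-7)·(-11) + (15)·(18) = 347
274·t² − 694·t + 345 = 0  ⇒  m = 347² − 274·345 = 25879
m = 25879 > 0,  v_rel·d = 347 > 0  ⇒  inside

inside=yes margin=25879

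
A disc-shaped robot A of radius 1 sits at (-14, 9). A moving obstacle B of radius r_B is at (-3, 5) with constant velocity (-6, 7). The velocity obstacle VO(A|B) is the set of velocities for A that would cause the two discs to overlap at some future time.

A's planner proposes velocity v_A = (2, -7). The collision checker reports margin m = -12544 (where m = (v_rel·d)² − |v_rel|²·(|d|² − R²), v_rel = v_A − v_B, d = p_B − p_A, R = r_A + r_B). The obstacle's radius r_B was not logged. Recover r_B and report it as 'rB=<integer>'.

m = -12544
d = (11, -4);  v_rel = (8, -14),  |v_rel|² = 260
v_rel×d = (8)·(-4) − (-14)·(11) = 122
since m = R²·260 − 122²:  R² = (14884 + -12544) / 260 = 9
R = √9 = 3  ⇒  r_B = 3 − 1 = 2

rB=2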